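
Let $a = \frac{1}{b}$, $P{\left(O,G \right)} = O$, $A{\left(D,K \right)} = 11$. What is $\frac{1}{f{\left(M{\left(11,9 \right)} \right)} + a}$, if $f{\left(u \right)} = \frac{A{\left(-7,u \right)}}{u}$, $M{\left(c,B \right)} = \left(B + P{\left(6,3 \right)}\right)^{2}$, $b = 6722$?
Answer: $\frac{1512450}{74167} \approx 20.392$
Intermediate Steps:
$M{\left(c,B \right)} = \left(6 + B\right)^{2}$ ($M{\left(c,B \right)} = \left(B + 6\right)^{2} = \left(6 + B\right)^{2}$)
$f{\left(u \right)} = \frac{11}{u}$
$a = \frac{1}{6722} \approx 0.00014877$
$\frac{1}{f{\left(M{\left(11,9 \right)} \right)} + a} = \frac{1}{\frac{11}{\left(6 + 9\right)^{2}} + \frac{1}{6722}} = \frac{1}{\frac{11}{15^{2}} + \frac{1}{6722}} = \frac{1}{\frac{11}{225} + \frac{1}{6722}} = \frac{1}{\frac{74167}{1512450}} = \frac{1512450}{74167}$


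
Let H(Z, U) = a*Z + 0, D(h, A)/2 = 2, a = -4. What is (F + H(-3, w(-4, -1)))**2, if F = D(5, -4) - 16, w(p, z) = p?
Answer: 0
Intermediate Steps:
D(h, A) = 4 (D(h, A) = 2*2 = 4)
F = -12 (F = 4 - 16 = -12)
H(Z, U) = -4*Z (H(Z, U) = -4*Z + 0 = -4*Z)
(F + H(-3, w(-4, -1)))**2 = (-12 - 4*(-3))**2 = (-12 + 12)**2 = 0**2 = 0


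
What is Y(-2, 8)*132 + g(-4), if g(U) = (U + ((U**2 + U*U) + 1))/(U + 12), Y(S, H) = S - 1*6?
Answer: -8419/8 ≈ -1052.4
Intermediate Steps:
Y(S, H) = -6 + S (Y(S, H) = S - 6 = -6 + S)
g(U) = (1 + U + 2*U**2)/(12 + U) (g(U) = (U + ((U**2 + U**2) + 1))/(12 + U) = (U + (2*U**2 + 1))/(12 + U) = (U + (1 + 2*U**2))/(12 + U) = (1 + U + 2*U**2)/(12 + U))
Y(-2, 8)*132 + g(-4) = (-6 - 2)*132 + (1 - 4 + 2*(-4)**2)/(12 - 4) = -8*132 + (1 - 4 + 2*16)/8 = -1056 + (1 - 4 + 32)/8 = -1056 + (1/8)*29 = -1056 + 29/8 = -8419/8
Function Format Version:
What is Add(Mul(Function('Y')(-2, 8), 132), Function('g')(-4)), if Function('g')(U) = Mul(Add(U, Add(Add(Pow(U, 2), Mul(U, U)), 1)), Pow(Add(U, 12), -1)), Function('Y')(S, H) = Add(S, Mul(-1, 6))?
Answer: Rational(-8419, 8) ≈ -1052.4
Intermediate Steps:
Function('Y')(S, H) = Add(-6, S) (Function('Y')(S, H) = Add(S, -6) = Add(-6, S))
Function('g')(U) = Mul(Pow(Add(12, U), -1), Add(1, U, Mul(2, Pow(U, 2)))) (Function('g')(U) = Mul(Add(U, Add(Add(Pow(U, 2), Pow(U, 2)), 1)), Pow(Add(12, U), -1)) = Mul(Add(U, Add(Mul(2, Pow(U, 2)), 1)), Pow(Add(12, U), -1)) = Mul(Add(U, Add(1, Mul(2, Pow(U, 2)))), Pow(Add(12, U), -1)) = Mul(Add(1, U, Mul(2, Pow(U, 2))), Pow(Add(12, U), -1)) = Mul(Pow(Add(12, U), -1), Add(1, U, Mul(2, Pow(U, 2)))))
Add(Mul(Function('Y')(-2, 8), 132), Function('g')(-4)) = Add(Mul(Add(-6, -2), 132), Mul(Pow(Add(12, -4), -1), Add(1, -4, Mul(2, Pow(-4, 2))))) = Add(Mul(-8, 132), Mul(Pow(8, -1), Add(1, -4, Mul(2, 16)))) = Add(-1056, Mul(Rational(1, 8), Add(1, -4, 32))) = Add(-1056, Mul(Rational(1, 8), 29)) = Add(-1056, Rational(29, 8)) = Rational(-8419, 8)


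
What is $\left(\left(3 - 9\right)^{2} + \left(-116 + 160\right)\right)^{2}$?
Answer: $6400$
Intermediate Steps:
$\left(\left(3 - 9\right)^{2} + \left(-116 + 160\right)\right)^{2} = \left(\left(-6\right)^{2} + 44\right)^{2} = \left(36 + 44\right)^{2} = 80^{2} = 6400$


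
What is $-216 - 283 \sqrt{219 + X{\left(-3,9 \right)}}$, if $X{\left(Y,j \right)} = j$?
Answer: $-216 - 566 \sqrt{57} \approx -4489.2$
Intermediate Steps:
$-216 - 283 \sqrt{219 + X{\left(-3,9 \right)}} = -216 - 283 \sqrt{219 + 9} = -216 - 283 \sqrt{228} = -216 - 283 \cdot 2 \sqrt{57} = -216 - 566 \sqrt{57}$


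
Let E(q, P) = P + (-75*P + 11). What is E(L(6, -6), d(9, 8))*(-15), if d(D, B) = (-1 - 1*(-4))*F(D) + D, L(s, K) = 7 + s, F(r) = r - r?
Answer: 9825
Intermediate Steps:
F(r) = 0
d(D, B) = D (d(D, B) = (-1 - 1*(-4))*0 + D = (-1 + 4)*0 + D = 3*0 + D = 0 + D = D)
E(q, P) = 11 - 74*P (E(q, P) = P + (11 - 75*P) = 11 - 74*P)
E(L(6, -6), d(9, 8))*(-15) = (11 - 74*9)*(-15) = (11 - 666)*(-15) = -655*(-15) = 9825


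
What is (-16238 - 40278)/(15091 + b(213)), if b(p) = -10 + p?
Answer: -28258/7647 ≈ -3.6953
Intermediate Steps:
(-16238 - 40278)/(15091 + b(213)) = (-16238 - 40278)/(15091 + (-10 + 213)) = -56516/(15091 + 203) = -56516/15294 = -56516*1/15294 = -28258/7647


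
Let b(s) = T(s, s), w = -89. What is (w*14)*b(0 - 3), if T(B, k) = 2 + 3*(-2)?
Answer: 4984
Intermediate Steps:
T(B, k) = -4 (T(B, k) = 2 - 6 = -4)
b(s) = -4
(w*14)*b(0 - 3) = -89*14*(-4) = -1246*(-4) = 4984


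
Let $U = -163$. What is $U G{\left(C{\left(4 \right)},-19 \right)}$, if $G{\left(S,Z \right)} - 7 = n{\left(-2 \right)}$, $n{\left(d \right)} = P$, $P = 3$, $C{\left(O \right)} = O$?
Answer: $-1630$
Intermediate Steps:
$n{\left(d \right)} = 3$
$G{\left(S,Z \right)} = 10$ ($G{\left(S,Z \right)} = 7 + 3 = 10$)
$U G{\left(C{\left(4 \right)},-19 \right)} = \left(-163\right) 10 = -1630$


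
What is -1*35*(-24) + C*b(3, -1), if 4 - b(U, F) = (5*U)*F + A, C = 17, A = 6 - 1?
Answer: 1078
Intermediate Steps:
A = 5
b(U, F) = -1 - 5*F*U (b(U, F) = 4 - ((5*U)*F + 5) = 4 - (5*F*U + 5) = 4 - (5 + 5*F*U) = 4 + (-5 - 5*F*U) = -1 - 5*F*U)
-1*35*(-24) + C*b(3, -1) = -1*35*(-24) + 17*(-1 - 5*(-1)*3) = -35*(-24) + 17*(-1 + 15) = 840 + 17*14 = 840 + 238 = 1078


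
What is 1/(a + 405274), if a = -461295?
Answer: -1/56021 ≈ -1.7850e-5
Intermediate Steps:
1/(a + 405274) = 1/(-461295 + 405274) = 1/(-56021) = -1/56021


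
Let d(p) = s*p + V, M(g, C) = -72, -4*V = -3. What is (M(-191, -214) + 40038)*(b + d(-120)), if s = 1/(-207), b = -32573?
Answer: -59880931241/46 ≈ -1.3018e+9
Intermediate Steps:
V = 3/4 (V = -1/4*(-3) = 3/4 ≈ 0.75000)
s = -1/207 ≈ -0.0048309
d(p) = 3/4 - p/207 (d(p) = -p/207 + 3/4 = 3/4 - p/207)
(M(-191, -214) + 40038)*(b + d(-120)) = (-72 + 40038)*(-32573 + (3/4 - 1/207*(-120))) = 39966*(-32573 + (3/4 + 40/69)) = 39966*(-32573 + 367/276) = 39966*(-8989781/276) = -59880931241/46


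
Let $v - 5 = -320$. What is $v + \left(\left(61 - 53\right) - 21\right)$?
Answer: $-328$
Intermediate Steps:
$v = -315$ ($v = 5 - 320 = -315$)
$v + \left(\left(61 - 53\right) - 21\right) = -315 + \left(\left(61 - 53\right) - 21\right) = -315 + \left(8 - 21\right) = -315 - 13 = -328$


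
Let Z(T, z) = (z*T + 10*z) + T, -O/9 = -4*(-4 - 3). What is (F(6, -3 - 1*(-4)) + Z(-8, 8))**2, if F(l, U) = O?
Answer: 59536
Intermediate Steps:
O = -252 (O = -(-36)*(-4 - 3) = -(-36)*(-7) = -9*28 = -252)
F(l, U) = -252
Z(T, z) = T + 10*z + T*z (Z(T, z) = (T*z + 10*z) + T = (10*z + T*z) + T = T + 10*z + T*z)
(F(6, -3 - 1*(-4)) + Z(-8, 8))**2 = (-252 + (-8 + 10*8 - 8*8))**2 = (-252 + (-8 + 80 - 64))**2 = (-252 + 8)**2 = (-244)**2 = 59536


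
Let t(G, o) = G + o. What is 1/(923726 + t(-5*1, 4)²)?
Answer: 1/923727 ≈ 1.0826e-6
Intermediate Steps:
1/(923726 + t(-5*1, 4)²) = 1/(923726 + (-5*1 + 4)²) = 1/(923726 + (-5 + 4)²) = 1/(923726 + (-1)²) = 1/(923726 + 1) = 1/923727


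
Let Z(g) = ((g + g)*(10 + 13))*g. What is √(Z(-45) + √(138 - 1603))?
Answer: √(93150 + I*√1465) ≈ 305.21 + 0.0627*I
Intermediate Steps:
Z(g) = 46*g² (Z(g) = ((2*g)*23)*g = (46*g)*g = 46*g²)
√(Z(-45) + √(138 - 1603)) = √(46*(-45)² + √(138 - 1603)) = √(46*2025 + √(-1465)) = √(93150 + I*√1465)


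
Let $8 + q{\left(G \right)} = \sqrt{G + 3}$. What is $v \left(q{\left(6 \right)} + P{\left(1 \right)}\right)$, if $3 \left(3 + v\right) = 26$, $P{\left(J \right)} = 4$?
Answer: $- \frac{17}{3} \approx -5.6667$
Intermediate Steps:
$q{\left(G \right)} = -8 + \sqrt{3 + G}$ ($q{\left(G \right)} = -8 + \sqrt{G + 3} = -8 + \sqrt{3 + G}$)
$v = \frac{17}{3}$ ($v = -3 + \frac{1}{3} \cdot 26 = -3 + \frac{26}{3} = \frac{17}{3} \approx 5.6667$)
$v \left(q{\left(6 \right)} + P{\left(1 \right)}\right) = \frac{17 \left(\left(-8 + \sqrt{3 + 6}\right) + 4\right)}{3} = \frac{17 \left(\left(-8 + \sqrt{9}\right) + 4\right)}{3} = \frac{17 \left(\left(-8 + 3\right) + 4\right)}{3} = \frac{17 \left(-5 + 4\right)}{3} = \frac{17}{3} \left(-1\right) = - \frac{17}{3}$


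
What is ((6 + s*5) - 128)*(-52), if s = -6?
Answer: 7904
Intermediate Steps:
((6 + s*5) - 128)*(-52) = ((6 - 6*5) - 128)*(-52) = ((6 - 30) - 128)*(-52) = (-24 - 128)*(-52) = -152*(-52) = 7904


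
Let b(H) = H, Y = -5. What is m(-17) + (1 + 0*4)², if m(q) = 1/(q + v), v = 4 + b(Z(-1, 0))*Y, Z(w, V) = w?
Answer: 7/8 ≈ 0.87500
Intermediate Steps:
v = 9 (v = 4 - 1*(-5) = 4 + 5 = 9)
m(q) = 1/(9 + q) (m(q) = 1/(q + 9) = 1/(9 + q))
m(-17) + (1 + 0*4)² = 1/(9 - 17) + (1 + 0*4)² = 1/(-8) + (1 + 0)² = -⅛ + 1² = -⅛ + 1 = 7/8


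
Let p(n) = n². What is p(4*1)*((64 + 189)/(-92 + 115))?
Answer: 176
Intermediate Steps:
p(4*1)*((64 + 189)/(-92 + 115)) = (4*1)²*((64 + 189)/(-92 + 115)) = 4²*(253/23) = 16*(253*(1/23)) = 16*11 = 176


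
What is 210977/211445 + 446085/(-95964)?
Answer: -1899390923/520284820 ≈ -3.6507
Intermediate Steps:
210977/211445 + 446085/(-95964) = 210977*(1/211445) + 446085*(-1/95964) = 16229/16265 - 148695/31988 = -1899390923/520284820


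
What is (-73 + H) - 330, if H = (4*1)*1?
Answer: -399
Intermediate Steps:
H = 4 (H = 4*1 = 4)
(-73 + H) - 330 = (-73 + 4) - 330 = -69 - 330 = -399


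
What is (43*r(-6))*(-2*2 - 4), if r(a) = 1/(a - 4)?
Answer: 172/5 ≈ 34.400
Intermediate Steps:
r(a) = 1/(-4 + a)
(43*r(-6))*(-2*2 - 4) = (43/(-4 - 6))*(-2*2 - 4) = (43/(-10))*(-4 - 4) = (43*(-⅒))*(-8) = -43/10*(-8) = 172/5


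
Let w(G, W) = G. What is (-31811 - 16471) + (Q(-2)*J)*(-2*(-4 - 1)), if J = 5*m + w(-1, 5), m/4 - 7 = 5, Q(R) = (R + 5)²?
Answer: -26772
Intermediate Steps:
Q(R) = (5 + R)²
m = 48 (m = 28 + 4*5 = 28 + 20 = 48)
J = 239 (J = 5*48 - 1 = 240 - 1 = 239)
(-31811 - 16471) + (Q(-2)*J)*(-2*(-4 - 1)) = (-31811 - 16471) + ((5 - 2)²*239)*(-2*(-4 - 1)) = -48282 + (3²*239)*(-2*(-5)) = -48282 + (9*239)*10 = -48282 + 2151*10 = -48282 + 21510 = -26772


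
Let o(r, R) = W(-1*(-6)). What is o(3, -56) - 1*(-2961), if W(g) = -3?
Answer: 2958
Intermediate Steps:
o(r, R) = -3
o(3, -56) - 1*(-2961) = -3 - 1*(-2961) = -3 + 2961 = 2958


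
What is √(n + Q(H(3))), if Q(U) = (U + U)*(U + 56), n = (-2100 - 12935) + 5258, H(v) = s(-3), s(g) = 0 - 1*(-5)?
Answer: I*√9167 ≈ 95.745*I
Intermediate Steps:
s(g) = 5 (s(g) = 0 + 5 = 5)
H(v) = 5
n = -9777 (n = -15035 + 5258 = -9777)
Q(U) = 2*U*(56 + U) (Q(U) = (2*U)*(56 + U) = 2*U*(56 + U))
√(n + Q(H(3))) = √(-9777 + 2*5*(56 + 5)) = √(-9777 + 2*5*61) = √(-9777 + 610) = √(-9167) = I*√9167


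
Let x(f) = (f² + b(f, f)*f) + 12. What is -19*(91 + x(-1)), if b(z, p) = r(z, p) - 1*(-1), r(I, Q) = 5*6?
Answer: -1387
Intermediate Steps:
r(I, Q) = 30
b(z, p) = 31 (b(z, p) = 30 - 1*(-1) = 30 + 1 = 31)
x(f) = 12 + f² + 31*f (x(f) = (f² + 31*f) + 12 = 12 + f² + 31*f)
-19*(91 + x(-1)) = -19*(91 + (12 + (-1)² + 31*(-1))) = -19*(91 + (12 + 1 - 31)) = -19*(91 - 18) = -19*73 = -1387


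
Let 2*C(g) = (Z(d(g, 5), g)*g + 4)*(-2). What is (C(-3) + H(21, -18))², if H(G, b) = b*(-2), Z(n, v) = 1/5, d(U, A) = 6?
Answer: 26569/25 ≈ 1062.8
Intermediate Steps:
Z(n, v) = ⅕
H(G, b) = -2*b
C(g) = -4 - g/5 (C(g) = ((g/5 + 4)*(-2))/2 = ((4 + g/5)*(-2))/2 = (-8 - 2*g/5)/2 = -4 - g/5)
(C(-3) + H(21, -18))² = ((-4 - ⅕*(-3)) - 2*(-18))² = ((-4 + ⅗) + 36)² = (-17/5 + 36)² = (163/5)² = 26569/25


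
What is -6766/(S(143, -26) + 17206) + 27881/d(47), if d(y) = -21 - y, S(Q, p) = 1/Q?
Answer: -68665849963/167311212 ≈ -410.41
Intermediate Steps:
-6766/(S(143, -26) + 17206) + 27881/d(47) = -6766/(1/143 + 17206) + 27881/(-21 - 1*47) = -6766/(1/143 + 17206) + 27881/(-21 - 47) = -6766/2460459/143 + 27881/(-68) = -6766*143/2460459 + 27881*(-1/68) = -967538/2460459 - 27881/68 = -68665849963/167311212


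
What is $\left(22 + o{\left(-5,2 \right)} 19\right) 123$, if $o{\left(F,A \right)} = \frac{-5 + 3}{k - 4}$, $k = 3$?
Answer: $7380$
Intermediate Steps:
$o{\left(F,A \right)} = 2$ ($o{\left(F,A \right)} = \frac{-5 + 3}{3 - 4} = - \frac{2}{-1} = \left(-2\right) \left(-1\right) = 2$)
$\left(22 + o{\left(-5,2 \right)} 19\right) 123 = \left(22 + 2 \cdot 19\right) 123 = \left(22 + 38\right) 123 = 60 \cdot 123 = 7380$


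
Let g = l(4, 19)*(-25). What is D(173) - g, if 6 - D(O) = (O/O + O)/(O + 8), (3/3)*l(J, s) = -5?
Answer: -21713/181 ≈ -119.96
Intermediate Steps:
l(J, s) = -5
D(O) = 6 - (1 + O)/(8 + O) (D(O) = 6 - (O/O + O)/(O + 8) = 6 - (1 + O)/(8 + O))
g = 125 (g = -5*(-25) = 125)
D(173) - g = (47 + 5*173)/(8 + 173) - 1*125 = (47 + 865)/181 - 125 = (1/181)*912 - 125 = 912/181 - 125 = -21713/181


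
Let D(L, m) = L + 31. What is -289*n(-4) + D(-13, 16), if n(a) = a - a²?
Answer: 5798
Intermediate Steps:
D(L, m) = 31 + L
-289*n(-4) + D(-13, 16) = -(-1156)*(1 - 1*(-4)) + (31 - 13) = -(-1156)*(1 + 4) + 18 = -(-1156)*5 + 18 = -289*(-20) + 18 = 5780 + 18 = 5798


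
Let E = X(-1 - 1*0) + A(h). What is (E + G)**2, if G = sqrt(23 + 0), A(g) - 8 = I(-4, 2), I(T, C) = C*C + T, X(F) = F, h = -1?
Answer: (7 + sqrt(23))**2 ≈ 139.14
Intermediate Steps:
I(T, C) = T + C**2 (I(T, C) = C**2 + T = T + C**2)
A(g) = 8 (A(g) = 8 + (-4 + 2**2) = 8 + (-4 + 4) = 8 + 0 = 8)
G = sqrt(23) ≈ 4.7958
E = 7 (E = (-1 - 1*0) + 8 = (-1 + 0) + 8 = -1 + 8 = 7)
(E + G)**2 = (7 + sqrt(23))**2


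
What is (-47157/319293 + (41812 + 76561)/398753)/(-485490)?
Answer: -3165279178/10302020253410535 ≈ -3.0725e-7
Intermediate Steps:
(-47157/319293 + (41812 + 76561)/398753)/(-485490) = (-47157*1/319293 + 118373*(1/398753))*(-1/485490) = (-15719/106431 + 118373/398753)*(-1/485490) = (6330558356/42439680543)*(-1/485490) = -3165279178/10302020253410535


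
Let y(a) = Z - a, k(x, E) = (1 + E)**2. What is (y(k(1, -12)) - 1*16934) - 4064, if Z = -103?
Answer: -21222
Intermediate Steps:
y(a) = -103 - a
(y(k(1, -12)) - 1*16934) - 4064 = ((-103 - (1 - 12)**2) - 1*16934) - 4064 = ((-103 - 1*(-11)**2) - 16934) - 4064 = ((-103 - 1*121) - 16934) - 4064 = ((-103 - 121) - 16934) - 4064 = (-224 - 16934) - 4064 = -17158 - 4064 = -21222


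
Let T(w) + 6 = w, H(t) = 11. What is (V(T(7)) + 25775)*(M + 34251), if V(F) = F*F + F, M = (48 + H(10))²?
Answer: 972617764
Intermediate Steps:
M = 3481 (M = (48 + 11)² = 59² = 3481)
T(w) = -6 + w
V(F) = F + F² (V(F) = F² + F = F + F²)
(V(T(7)) + 25775)*(M + 34251) = ((-6 + 7)*(1 + (-6 + 7)) + 25775)*(3481 + 34251) = (1*(1 + 1) + 25775)*37732 = (1*2 + 25775)*37732 = (2 + 25775)*37732 = 25777*37732 = 972617764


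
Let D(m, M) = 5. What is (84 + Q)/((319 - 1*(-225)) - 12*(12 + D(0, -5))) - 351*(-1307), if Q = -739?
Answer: 31195345/68 ≈ 4.5876e+5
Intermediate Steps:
(84 + Q)/((319 - 1*(-225)) - 12*(12 + D(0, -5))) - 351*(-1307) = (84 - 739)/((319 - 1*(-225)) - 12*(12 + 5)) - 351*(-1307) = -655/((319 + 225) - 12*17) + 458757 = -655/(544 - 204) + 458757 = -655/340 + 458757 = -655*1/340 + 458757 = -131/68 + 458757 = 31195345/68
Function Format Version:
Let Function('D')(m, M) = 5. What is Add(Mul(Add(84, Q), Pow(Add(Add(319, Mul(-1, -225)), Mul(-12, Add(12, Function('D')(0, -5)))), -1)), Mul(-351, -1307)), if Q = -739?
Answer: Rational(31195345, 68) ≈ 4.5876e+5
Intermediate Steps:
Add(Mul(Add(84, Q), Pow(Add(Add(319, Mul(-1, -225)), Mul(-12, Add(12, Function('D')(0, -5)))), -1)), Mul(-351, -1307)) = Add(Mul(Add(84, -739), Pow(Add(Add(319, Mul(-1, -225)), Mul(-12, Add(12, 5))), -1)), Mul(-351, -1307)) = Add(Mul(-655, Pow(Add(Add(319, 225), Mul(-12, 17)), -1)), 458757) = Add(Mul(-655, Pow(Add(544, -204), -1)), 458757) = Add(Mul(-655, Pow(340, -1)), 458757) = Add(Mul(-655, Rational(1, 340)), 458757) = Add(Rational(-131, 68), 458757) = Rational(31195345, 68)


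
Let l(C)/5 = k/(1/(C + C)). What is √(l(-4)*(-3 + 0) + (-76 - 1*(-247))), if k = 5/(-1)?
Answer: I*√429 ≈ 20.712*I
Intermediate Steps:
k = -5 (k = 5*(-1) = -5)
l(C) = -50*C (l(C) = 5*(-10*C) = -50*C)
√(l(-4)*(-3 + 0) + (-76 - 1*(-247))) = √((-50*(-4))*(-3 + 0) + (-76 - 1*(-247))) = √(200*(-3) + (-76 + 247)) = √(-600 + 171) = √(-429) = I*√429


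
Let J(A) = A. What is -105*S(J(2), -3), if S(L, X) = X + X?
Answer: 630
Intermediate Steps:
S(L, X) = 2*X
-105*S(J(2), -3) = -210*(-3) = -105*(-6) = 630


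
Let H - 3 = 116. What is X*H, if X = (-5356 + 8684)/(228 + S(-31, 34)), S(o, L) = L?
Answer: 198016/131 ≈ 1511.6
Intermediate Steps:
H = 119 (H = 3 + 116 = 119)
X = 1664/131 (X = (-5356 + 8684)/(228 + 34) = 3328/262 = 3328*(1/262) = 1664/131 ≈ 12.702)
X*H = (1664/131)*119 = 198016/131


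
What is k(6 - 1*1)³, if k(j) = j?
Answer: 125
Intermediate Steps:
k(6 - 1*1)³ = (6 - 1*1)³ = (6 - 1)³ = 5³ = 125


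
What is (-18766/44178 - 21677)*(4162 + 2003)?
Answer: -984001066980/7363 ≈ -1.3364e+8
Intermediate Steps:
(-18766/44178 - 21677)*(4162 + 2003) = (-18766*1/44178 - 21677)*6165 = (-9383/22089 - 21677)*6165 = -478832636/22089*6165 = -984001066980/7363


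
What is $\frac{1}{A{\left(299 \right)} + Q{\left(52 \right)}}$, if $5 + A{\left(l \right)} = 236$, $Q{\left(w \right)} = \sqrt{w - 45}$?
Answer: $\frac{33}{7622} - \frac{\sqrt{7}}{53354} \approx 0.00428$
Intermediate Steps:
$Q{\left(w \right)} = \sqrt{-45 + w}$
$A{\left(l \right)} = 231$ ($A{\left(l \right)} = -5 + 236 = 231$)
$\frac{1}{A{\left(299 \right)} + Q{\left(52 \right)}} = \frac{1}{231 + \sqrt{-45 + 52}} = \frac{1}{231 + \sqrt{7}}$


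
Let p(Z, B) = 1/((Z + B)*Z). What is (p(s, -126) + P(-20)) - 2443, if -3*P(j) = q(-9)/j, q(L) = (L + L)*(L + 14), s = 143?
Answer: -11885157/4862 ≈ -2444.5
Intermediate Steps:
q(L) = 2*L*(14 + L) (q(L) = (2*L)*(14 + L) = 2*L*(14 + L))
p(Z, B) = 1/(Z*(B + Z)) (p(Z, B) = 1/((B + Z)*Z) = 1/(Z*(B + Z)))
P(j) = 30/j (P(j) = -2*(-9)*(14 - 9)/(3*j) = -2*(-9)*5/(3*j) = -(-30)/j = 30/j)
(p(s, -126) + P(-20)) - 2443 = (1/(143*(-126 + 143)) + 30/(-20)) - 2443 = ((1/143)/17 + 30*(-1/20)) - 2443 = ((1/143)*(1/17) - 3/2) - 2443 = (1/2431 - 3/2) - 2443 = -7291/4862 - 2443 = -11885157/4862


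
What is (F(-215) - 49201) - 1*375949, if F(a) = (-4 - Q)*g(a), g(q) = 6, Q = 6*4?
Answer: -425318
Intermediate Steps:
Q = 24
F(a) = -168 (F(a) = (-4 - 1*24)*6 = (-4 - 24)*6 = -28*6 = -168)
(F(-215) - 49201) - 1*375949 = (-168 - 49201) - 1*375949 = -49369 - 375949 = -425318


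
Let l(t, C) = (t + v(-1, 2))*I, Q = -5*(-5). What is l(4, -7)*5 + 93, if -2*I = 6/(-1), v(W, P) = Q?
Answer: 528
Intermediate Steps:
Q = 25
v(W, P) = 25
I = 3 (I = -3/(-1) = -3*(-1) = -½*(-6) = 3)
l(t, C) = 75 + 3*t (l(t, C) = (t + 25)*3 = (25 + t)*3 = 75 + 3*t)
l(4, -7)*5 + 93 = (75 + 3*4)*5 + 93 = (75 + 12)*5 + 93 = 87*5 + 93 = 435 + 93 = 528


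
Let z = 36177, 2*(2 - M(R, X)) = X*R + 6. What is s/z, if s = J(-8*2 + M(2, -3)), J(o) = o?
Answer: -14/36177 ≈ -0.00038699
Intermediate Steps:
M(R, X) = -1 - R*X/2 (M(R, X) = 2 - (X*R + 6)/2 = 2 - (R*X + 6)/2 = 2 - (6 + R*X)/2 = 2 + (-3 - R*X/2) = -1 - R*X/2)
s = -14 (s = -8*2 + (-1 - ½*2*(-3)) = -16 + (-1 + 3) = -16 + 2 = -14)
s/z = -14/36177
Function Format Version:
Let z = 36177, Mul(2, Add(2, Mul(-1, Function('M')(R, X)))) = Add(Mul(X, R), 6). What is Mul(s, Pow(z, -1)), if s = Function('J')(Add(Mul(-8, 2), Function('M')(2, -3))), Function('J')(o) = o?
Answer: Rational(-14, 36177) ≈ -0.00038699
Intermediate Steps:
Function('M')(R, X) = Add(-1, Mul(Rational(-1, 2), R, X)) (Function('M')(R, X) = Add(2, Mul(Rational(-1, 2), Add(Mul(X, R), 6))) = Add(2, Mul(Rational(-1, 2), Add(Mul(R, X), 6))) = Add(2, Mul(Rational(-1, 2), Add(6, Mul(R, X)))) = Add(2, Add(-3, Mul(Rational(-1, 2), R, X))) = Add(-1, Mul(Rational(-1, 2), R, X)))
s = -14 (s = Add(Mul(-8, 2), Add(-1, Mul(Rational(-1, 2), 2, -3))) = Add(-16, Add(-1, 3)) = Add(-16, 2) = -14)
Mul(s, Pow(z, -1)) = Mul(-14, Pow(36177, -1)) = Mul(-14, Rational(1, 36177)) = Rational(-14, 36177)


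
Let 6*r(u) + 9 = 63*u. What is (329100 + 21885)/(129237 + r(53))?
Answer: 116995/43264 ≈ 2.7042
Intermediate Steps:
r(u) = -3/2 + 21*u/2 (r(u) = -3/2 + (63*u)/6 = -3/2 + 21*u/2)
(329100 + 21885)/(129237 + r(53)) = (329100 + 21885)/(129237 + (-3/2 + (21/2)*53)) = 350985/(129237 + (-3/2 + 1113/2)) = 350985/(129237 + 555) = 350985/129792 = 350985*(1/129792) = 116995/43264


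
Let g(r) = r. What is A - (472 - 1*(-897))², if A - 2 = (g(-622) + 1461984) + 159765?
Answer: -253032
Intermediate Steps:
A = 1621129 (A = 2 + ((-622 + 1461984) + 159765) = 2 + (1461362 + 159765) = 2 + 1621127 = 1621129)
A - (472 - 1*(-897))² = 1621129 - (472 - 1*(-897))² = 1621129 - (472 + 897)² = 1621129 - 1*1369² = 1621129 - 1*1874161 = 1621129 - 1874161 = -253032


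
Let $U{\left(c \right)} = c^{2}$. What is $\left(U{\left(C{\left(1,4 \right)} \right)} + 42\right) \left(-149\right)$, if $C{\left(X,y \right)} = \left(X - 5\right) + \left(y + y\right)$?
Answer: $-8642$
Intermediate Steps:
$C{\left(X,y \right)} = -5 + X + 2 y$ ($C{\left(X,y \right)} = \left(-5 + X\right) + 2 y = -5 + X + 2 y$)
$\left(U{\left(C{\left(1,4 \right)} \right)} + 42\right) \left(-149\right) = \left(\left(-5 + 1 + 2 \cdot 4\right)^{2} + 42\right) \left(-149\right) = \left(\left(-5 + 1 + 8\right)^{2} + 42\right) \left(-149\right) = \left(4^{2} + 42\right) \left(-149\right) = \left(16 + 42\right) \left(-149\right) = 58 \left(-149\right) = -8642$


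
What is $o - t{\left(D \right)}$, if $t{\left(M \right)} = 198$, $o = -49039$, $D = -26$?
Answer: $-49237$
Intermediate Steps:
$o - t{\left(D \right)} = -49039 - 198 = -49237$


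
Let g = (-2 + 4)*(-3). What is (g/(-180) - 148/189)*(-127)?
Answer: 179959/1890 ≈ 95.216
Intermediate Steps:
g = -6 (g = 2*(-3) = -6)
(g/(-180) - 148/189)*(-127) = (-6/(-180) - 148/189)*(-127) = (-6*(-1/180) - 148*1/189)*(-127) = (1/30 - 148/189)*(-127) = -1417/1890*(-127) = 179959/1890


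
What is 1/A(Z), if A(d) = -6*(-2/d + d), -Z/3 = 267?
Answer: 267/1283198 ≈ 0.00020807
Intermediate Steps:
Z = -801 (Z = -3*267 = -801)
A(d) = -6*d + 12/d (A(d) = -6*(d - 2/d) = -6*d + 12/d)
1/A(Z) = 1/(-6*(-801) + 12/(-801)) = 1/(4806 + 12*(-1/801)) = 1/(4806 - 4/267) = 1/(1283198/267) = 267/1283198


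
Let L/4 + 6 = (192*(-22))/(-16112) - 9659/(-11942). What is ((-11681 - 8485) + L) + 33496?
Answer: 80032035484/6012797 ≈ 13310.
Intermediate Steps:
L = -118548526/6012797 (L = -24 + 4*((192*(-22))/(-16112) - 9659/(-11942)) = -24 + 4*(-4224*(-1/16112) - 9659*(-1/11942)) = -24 + 4*(264/1007 + 9659/11942) = -24 + 4*(12879301/12025594) = -24 + 25758602/6012797 = -118548526/6012797 ≈ -19.716)
((-11681 - 8485) + L) + 33496 = ((-11681 - 8485) - 118548526/6012797) + 33496 = (-20166 - 118548526/6012797) + 33496 = -121372612828/6012797 + 33496 = 80032035484/6012797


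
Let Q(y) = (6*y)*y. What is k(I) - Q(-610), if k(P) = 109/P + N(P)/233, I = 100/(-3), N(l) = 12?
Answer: -52019654991/23300 ≈ -2.2326e+6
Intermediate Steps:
I = -100/3 (I = 100*(-1/3) = -100/3 ≈ -33.333)
k(P) = 12/233 + 109/P (k(P) = 109/P + 12/233 = 12/233 + 109/P)
Q(y) = 6*y**2
k(I) - Q(-610) = (12/233 + 109/(-100/3)) - 6*(-610)**2 = (12/233 + 109*(-3/100)) - 6*372100 = (12/233 - 327/100) - 1*2232600 = -74991/23300 - 2232600 = -52019654991/23300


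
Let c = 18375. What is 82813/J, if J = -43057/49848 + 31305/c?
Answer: 5056876469400/51287951 ≈ 98598.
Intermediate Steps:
J = 51287951/61063800 (J = -43057/49848 + 31305/18375 = -43057*1/49848 + 31305*(1/18375) = -43057/49848 + 2087/1225 = 51287951/61063800 ≈ 0.83991)
82813/J = 82813/(51287951/61063800) = 82813*(61063800/51287951) = 5056876469400/51287951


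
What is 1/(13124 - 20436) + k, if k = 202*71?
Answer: 104868703/7312 ≈ 14342.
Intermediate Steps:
k = 14342
1/(13124 - 20436) + k = 1/(13124 - 20436) + 14342 = 1/(-7312) + 14342 = -1/7312 + 14342 = 104868703/7312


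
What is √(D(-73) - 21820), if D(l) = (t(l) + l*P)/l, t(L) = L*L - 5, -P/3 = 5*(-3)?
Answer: 3*I*√12936403/73 ≈ 147.81*I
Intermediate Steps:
P = 45 (P = -15*(-3) = -3*(-15) = 45)
t(L) = -5 + L² (t(L) = L² - 5 = -5 + L²)
D(l) = (-5 + l² + 45*l)/l (D(l) = ((-5 + l²) + l*45)/l = ((-5 + l²) + 45*l)/l = (-5 + l² + 45*l)/l)
√(D(-73) - 21820) = √((45 - 73 - 5/(-73)) - 21820) = √((45 - 73 - 5*(-1/73)) - 21820) = √((45 - 73 + 5/73) - 21820) = √(-2039/73 - 21820) = √(-1594899/73) = 3*I*√12936403/73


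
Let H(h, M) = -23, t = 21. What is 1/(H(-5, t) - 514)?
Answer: -1/537 ≈ -0.0018622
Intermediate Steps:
1/(H(-5, t) - 514) = 1/(-23 - 514) = 1/(-537) = -1/537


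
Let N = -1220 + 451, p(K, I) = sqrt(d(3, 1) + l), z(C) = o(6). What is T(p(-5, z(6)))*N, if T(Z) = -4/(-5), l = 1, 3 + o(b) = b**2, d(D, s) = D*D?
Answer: -3076/5 ≈ -615.20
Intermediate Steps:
d(D, s) = D**2
o(b) = -3 + b**2
z(C) = 33 (z(C) = -3 + 6**2 = -3 + 36 = 33)
p(K, I) = sqrt(10) (p(K, I) = sqrt(3**2 + 1) = sqrt(9 + 1) = sqrt(10))
T(Z) = 4/5 (T(Z) = -4*(-1/5) = 4/5)
N = -769
T(p(-5, z(6)))*N = (4/5)*(-769) = -3076/5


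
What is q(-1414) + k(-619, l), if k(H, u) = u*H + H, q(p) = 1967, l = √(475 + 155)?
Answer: 1348 - 1857*√70 ≈ -14189.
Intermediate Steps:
l = 3*√70 (l = √630 = 3*√70 ≈ 25.100)
k(H, u) = H + H*u (k(H, u) = H*u + H = H + H*u)
q(-1414) + k(-619, l) = 1967 - 619*(1 + 3*√70) = 1967 + (-619 - 1857*√70) = 1348 - 1857*√70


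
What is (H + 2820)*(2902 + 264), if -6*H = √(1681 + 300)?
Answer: 8928120 - 1583*√1981/3 ≈ 8.9046e+6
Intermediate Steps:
H = -√1981/6 (H = -√(1681 + 300)/6 = -√1981/6 ≈ -7.4181)
(H + 2820)*(2902 + 264) = (-√1981/6 + 2820)*(2902 + 264) = (2820 - √1981/6)*3166 = 8928120 - 1583*√1981/3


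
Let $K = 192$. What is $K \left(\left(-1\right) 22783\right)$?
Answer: $-4374336$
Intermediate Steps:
$K \left(\left(-1\right) 22783\right) = 192 \left(\left(-1\right) 22783\right) = 192 \left(-22783\right) = -4374336$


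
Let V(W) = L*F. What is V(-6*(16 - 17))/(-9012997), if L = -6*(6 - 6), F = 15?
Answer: 0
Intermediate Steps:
L = 0 (L = -6*0 = 0)
V(W) = 0 (V(W) = 0*15 = 0)
V(-6*(16 - 17))/(-9012997) = 0/(-9012997) = 0*(-1/9012997) = 0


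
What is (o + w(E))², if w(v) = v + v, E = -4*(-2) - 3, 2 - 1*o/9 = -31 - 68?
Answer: 844561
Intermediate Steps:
o = 909 (o = 18 - 9*(-31 - 68) = 18 - 9*(-99) = 18 + 891 = 909)
E = 5 (E = 8 - 3 = 5)
w(v) = 2*v
(o + w(E))² = (909 + 2*5)² = (909 + 10)² = 919² = 844561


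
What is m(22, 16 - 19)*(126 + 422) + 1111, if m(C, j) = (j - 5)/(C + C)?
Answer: 11125/11 ≈ 1011.4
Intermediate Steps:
m(C, j) = (-5 + j)/(2*C) (m(C, j) = (-5 + j)/((2*C)) = (-5 + j)*(1/(2*C)) = (-5 + j)/(2*C))
m(22, 16 - 19)*(126 + 422) + 1111 = ((½)*(-5 + (16 - 19))/22)*(126 + 422) + 1111 = ((½)*(1/22)*(-5 - 3))*548 + 1111 = ((½)*(1/22)*(-8))*548 + 1111 = -2/11*548 + 1111 = -1096/11 + 1111 = 11125/11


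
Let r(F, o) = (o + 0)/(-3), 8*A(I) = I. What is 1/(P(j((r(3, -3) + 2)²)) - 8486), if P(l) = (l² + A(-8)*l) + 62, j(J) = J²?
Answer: -1/1944 ≈ -0.00051440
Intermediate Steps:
A(I) = I/8
r(F, o) = -o/3 (r(F, o) = o*(-⅓) = -o/3)
P(l) = 62 + l² - l (P(l) = (l² + ((⅛)*(-8))*l) + 62 = (l² - l) + 62 = 62 + l² - l)
1/(P(j((r(3, -3) + 2)²)) - 8486) = 1/((62 + (((-⅓*(-3) + 2)²)²)² - ((-⅓*(-3) + 2)²)²) - 8486) = 1/((62 + (((1 + 2)²)²)² - ((1 + 2)²)²) - 8486) = 1/((62 + ((3²)²)² - (3²)²) - 8486) = 1/((62 + (9²)² - 1*9²) - 8486) = 1/((62 + 81² - 1*81) - 8486) = 1/((62 + 6561 - 81) - 8486) = 1/(6542 - 8486) = 1/(-1944) = -1/1944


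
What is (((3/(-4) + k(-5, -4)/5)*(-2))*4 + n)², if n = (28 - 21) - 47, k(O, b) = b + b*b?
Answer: 70756/25 ≈ 2830.2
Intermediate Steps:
k(O, b) = b + b²
n = -40 (n = 7 - 47 = -40)
(((3/(-4) + k(-5, -4)/5)*(-2))*4 + n)² = (((3/(-4) - 4*(1 - 4)/5)*(-2))*4 - 40)² = (((3*(-¼) - 4*(-3)*(⅕))*(-2))*4 - 40)² = (((-¾ + 12*(⅕))*(-2))*4 - 40)² = (((-¾ + 12/5)*(-2))*4 - 40)² = (((33/20)*(-2))*4 - 40)² = (-33/10*4 - 40)² = (-66/5 - 40)² = (-266/5)² = 70756/25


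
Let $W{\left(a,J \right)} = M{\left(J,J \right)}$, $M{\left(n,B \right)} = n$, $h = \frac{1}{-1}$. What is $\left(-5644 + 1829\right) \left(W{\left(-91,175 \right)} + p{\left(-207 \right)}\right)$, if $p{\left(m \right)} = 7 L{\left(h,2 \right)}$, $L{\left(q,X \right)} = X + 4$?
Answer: $-827855$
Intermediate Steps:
$h = -1$
$L{\left(q,X \right)} = 4 + X$
$W{\left(a,J \right)} = J$
$p{\left(m \right)} = 42$ ($p{\left(m \right)} = 7 \left(4 + 2\right) = 7 \cdot 6 = 42$)
$\left(-5644 + 1829\right) \left(W{\left(-91,175 \right)} + p{\left(-207 \right)}\right) = \left(-5644 + 1829\right) \left(175 + 42\right) = \left(-3815\right) 217 = -827855$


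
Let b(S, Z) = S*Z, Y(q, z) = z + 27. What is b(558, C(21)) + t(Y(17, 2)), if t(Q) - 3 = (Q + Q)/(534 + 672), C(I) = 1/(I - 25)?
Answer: -164561/1206 ≈ -136.45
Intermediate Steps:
Y(q, z) = 27 + z
C(I) = 1/(-25 + I)
t(Q) = 3 + Q/603 (t(Q) = 3 + (Q + Q)/(534 + 672) = 3 + (2*Q)/1206 = 3 + (2*Q)*(1/1206) = 3 + Q/603)
b(558, C(21)) + t(Y(17, 2)) = 558/(-25 + 21) + (3 + (27 + 2)/603) = 558/(-4) + (3 + (1/603)*29) = 558*(-1/4) + (3 + 29/603) = -279/2 + 1838/603 = -164561/1206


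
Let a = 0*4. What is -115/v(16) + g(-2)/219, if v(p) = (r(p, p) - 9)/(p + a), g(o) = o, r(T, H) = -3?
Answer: 33578/219 ≈ 153.32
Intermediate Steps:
a = 0
v(p) = -12/p (v(p) = (-3 - 9)/(p + 0) = -12/p)
-115/v(16) + g(-2)/219 = -115/((-12/16)) - 2/219 = -115/((-12*1/16)) - 2*1/219 = -115/(-¾) - 2/219 = -115*(-4/3) - 2/219 = 460/3 - 2/219 = 33578/219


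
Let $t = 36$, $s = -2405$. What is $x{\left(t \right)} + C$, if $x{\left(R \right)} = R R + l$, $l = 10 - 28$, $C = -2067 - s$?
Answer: $1616$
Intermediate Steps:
$C = 338$ ($C = -2067 - -2405 = -2067 + 2405 = 338$)
$l = -18$ ($l = 10 - 28 = -18$)
$x{\left(R \right)} = -18 + R^{2}$ ($x{\left(R \right)} = R R - 18 = R^{2} - 18 = -18 + R^{2}$)
$x{\left(t \right)} + C = \left(-18 + 36^{2}\right) + 338 = \left(-18 + 1296\right) + 338 = 1278 + 338 = 1616$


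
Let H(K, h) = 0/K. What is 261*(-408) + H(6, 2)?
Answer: -106488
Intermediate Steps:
H(K, h) = 0
261*(-408) + H(6, 2) = 261*(-408) + 0 = -106488 + 0 = -106488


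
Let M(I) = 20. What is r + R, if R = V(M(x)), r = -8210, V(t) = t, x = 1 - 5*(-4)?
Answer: -8190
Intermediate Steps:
x = 21 (x = 1 + 20 = 21)
R = 20
r + R = -8210 + 20 = -8190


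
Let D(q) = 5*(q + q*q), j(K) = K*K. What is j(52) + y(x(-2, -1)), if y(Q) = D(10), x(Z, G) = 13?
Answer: 3254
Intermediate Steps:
j(K) = K**2
D(q) = 5*q + 5*q**2 (D(q) = 5*(q + q**2) = 5*q + 5*q**2)
y(Q) = 550 (y(Q) = 5*10*(1 + 10) = 5*10*11 = 550)
j(52) + y(x(-2, -1)) = 52**2 + 550 = 2704 + 550 = 3254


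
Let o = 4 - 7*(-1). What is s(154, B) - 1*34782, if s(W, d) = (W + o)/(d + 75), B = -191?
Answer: -4034877/116 ≈ -34783.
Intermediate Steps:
o = 11 (o = 4 + 7 = 11)
s(W, d) = (11 + W)/(75 + d) (s(W, d) = (W + 11)/(d + 75) = (11 + W)/(75 + d))
s(154, B) - 1*34782 = (11 + 154)/(75 - 191) - 1*34782 = 165/(-116) - 34782 = -1/116*165 - 34782 = -165/116 - 34782 = -4034877/116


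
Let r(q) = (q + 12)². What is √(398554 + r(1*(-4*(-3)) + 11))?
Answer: √399779 ≈ 632.28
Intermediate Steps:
r(q) = (12 + q)²
√(398554 + r(1*(-4*(-3)) + 11)) = √(398554 + (12 + (1*(-4*(-3)) + 11))²) = √(398554 + (12 + (1*12 + 11))²) = √(398554 + (12 + (12 + 11))²) = √(398554 + (12 + 23)²) = √(398554 + 35²) = √(398554 + 1225) = √399779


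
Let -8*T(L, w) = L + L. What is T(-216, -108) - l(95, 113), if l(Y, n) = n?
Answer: -59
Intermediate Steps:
T(L, w) = -L/4 (T(L, w) = -(L + L)/8 = -L/4)
T(-216, -108) - l(95, 113) = -1/4*(-216) - 1*113 = 54 - 113 = -59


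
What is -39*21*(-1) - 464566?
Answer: -463747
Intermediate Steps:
-39*21*(-1) - 464566 = -819*(-1) - 464566 = 819 - 464566 = -463747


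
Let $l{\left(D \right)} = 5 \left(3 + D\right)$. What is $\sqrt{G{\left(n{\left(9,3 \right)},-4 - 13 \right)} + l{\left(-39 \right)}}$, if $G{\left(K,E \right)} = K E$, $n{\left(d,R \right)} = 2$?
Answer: $i \sqrt{214} \approx 14.629 i$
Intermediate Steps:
$l{\left(D \right)} = 15 + 5 D$
$G{\left(K,E \right)} = E K$
$\sqrt{G{\left(n{\left(9,3 \right)},-4 - 13 \right)} + l{\left(-39 \right)}} = \sqrt{\left(-4 - 13\right) 2 + \left(15 + 5 \left(-39\right)\right)} = \sqrt{\left(-4 - 13\right) 2 + \left(15 - 195\right)} = \sqrt{\left(-17\right) 2 - 180} = \sqrt{-34 - 180} = \sqrt{-214} = i \sqrt{214}$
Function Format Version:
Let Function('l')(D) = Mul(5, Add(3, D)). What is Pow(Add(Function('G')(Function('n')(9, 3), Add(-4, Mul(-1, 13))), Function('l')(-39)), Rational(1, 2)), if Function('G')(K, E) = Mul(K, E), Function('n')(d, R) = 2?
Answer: Mul(I, Pow(214, Rational(1, 2))) ≈ Mul(14.629, I)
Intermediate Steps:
Function('l')(D) = Add(15, Mul(5, D))
Function('G')(K, E) = Mul(E, K)
Pow(Add(Function('G')(Function('n')(9, 3), Add(-4, Mul(-1, 13))), Function('l')(-39)), Rational(1, 2)) = Pow(Add(Mul(Add(-4, Mul(-1, 13)), 2), Add(15, Mul(5, -39))), Rational(1, 2)) = Pow(Add(Mul(Add(-4, -13), 2), Add(15, -195)), Rational(1, 2)) = Pow(Add(Mul(-17, 2), -180), Rational(1, 2)) = Pow(Add(-34, -180), Rational(1, 2)) = Pow(-214, Rational(1, 2)) = Mul(I, Pow(214, Rational(1, 2)))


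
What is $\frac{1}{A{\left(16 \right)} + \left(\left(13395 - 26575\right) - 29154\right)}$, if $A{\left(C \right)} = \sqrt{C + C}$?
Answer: $- \frac{21167}{896083762} - \frac{\sqrt{2}}{448041881} \approx -2.3625 \cdot 10^{-5}$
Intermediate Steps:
$A{\left(C \right)} = \sqrt{2} \sqrt{C}$ ($A{\left(C \right)} = \sqrt{2 C} = \sqrt{2} \sqrt{C}$)
$\frac{1}{A{\left(16 \right)} + \left(\left(13395 - 26575\right) - 29154\right)} = \frac{1}{\sqrt{2} \sqrt{16} + \left(\left(13395 - 26575\right) - 29154\right)} = \frac{1}{\sqrt{2} \cdot 4 - 42334} = \frac{1}{4 \sqrt{2} - 42334} = \frac{1}{-42334 + 4 \sqrt{2}}$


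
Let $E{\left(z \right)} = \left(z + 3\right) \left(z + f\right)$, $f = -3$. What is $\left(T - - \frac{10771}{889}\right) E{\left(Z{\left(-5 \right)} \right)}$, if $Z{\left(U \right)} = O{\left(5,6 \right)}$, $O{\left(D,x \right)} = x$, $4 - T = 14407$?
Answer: $- \frac{345424392}{889} \approx -3.8855 \cdot 10^{5}$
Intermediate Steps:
$T = -14403$ ($T = 4 - 14407 = -14403$)
$Z{\left(U \right)} = 6$
$E{\left(z \right)} = \left(-3 + z\right) \left(3 + z\right)$ ($E{\left(z \right)} = \left(z + 3\right) \left(z - 3\right) = \left(3 + z\right) \left(-3 + z\right) = \left(-3 + z\right) \left(3 + z\right)$)
$\left(T - - \frac{10771}{889}\right) E{\left(Z{\left(-5 \right)} \right)} = \left(-14403 - - \frac{10771}{889}\right) \left(-9 + 6^{2}\right) = \left(-14403 - \left(-10771\right) \frac{1}{889}\right) \left(-9 + 36\right) = \left(-14403 - - \frac{10771}{889}\right) 27 = \left(-14403 + \frac{10771}{889}\right) 27 = \left(- \frac{12793496}{889}\right) 27 = - \frac{345424392}{889}$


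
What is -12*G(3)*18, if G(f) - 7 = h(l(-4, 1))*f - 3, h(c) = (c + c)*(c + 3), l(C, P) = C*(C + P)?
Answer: -234144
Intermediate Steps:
h(c) = 2*c*(3 + c) (h(c) = (2*c)*(3 + c) = 2*c*(3 + c))
G(f) = 4 + 360*f (G(f) = 7 + ((2*(-4*(-4 + 1))*(3 - 4*(-4 + 1)))*f - 3) = 7 + ((2*(-4*(-3))*(3 - 4*(-3)))*f - 3) = 7 + ((2*12*(3 + 12))*f - 3) = 7 + ((2*12*15)*f - 3) = 7 + (360*f - 3) = 7 + (-3 + 360*f) = 4 + 360*f)
-12*G(3)*18 = -12*(4 + 360*3)*18 = -12*(4 + 1080)*18 = -12*1084*18 = -13008*18 = -234144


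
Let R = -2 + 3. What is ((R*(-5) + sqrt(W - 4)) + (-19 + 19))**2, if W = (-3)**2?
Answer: (5 - sqrt(5))**2 ≈ 7.6393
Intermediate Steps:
R = 1
W = 9
((R*(-5) + sqrt(W - 4)) + (-19 + 19))**2 = ((1*(-5) + sqrt(9 - 4)) + (-19 + 19))**2 = ((-5 + sqrt(5)) + 0)**2 = (-5 + sqrt(5))**2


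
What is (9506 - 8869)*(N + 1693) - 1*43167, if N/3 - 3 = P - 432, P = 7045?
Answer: 13678450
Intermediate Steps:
N = 19848 (N = 9 + 3*(7045 - 432) = 9 + 3*6613 = 9 + 19839 = 19848)
(9506 - 8869)*(N + 1693) - 1*43167 = (9506 - 8869)*(19848 + 1693) - 1*43167 = 637*21541 - 43167 = 13721617 - 43167 = 13678450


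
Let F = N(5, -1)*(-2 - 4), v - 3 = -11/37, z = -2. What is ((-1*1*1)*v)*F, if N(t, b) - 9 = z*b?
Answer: 6600/37 ≈ 178.38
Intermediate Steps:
N(t, b) = 9 - 2*b
v = 100/37 (v = 3 - 11/37 = 100/37 ≈ 2.7027)
F = -66 (F = (9 - 2*(-1))*(-2 - 4) = (9 + 2)*(-6) = 11*(-6) = -66)
((-1*1*1)*v)*F = ((-1*1*1)*(100/37))*(-66) = (-1*1*(100/37))*(-66) = -1*100/37*(-66) = -100/37*(-66) = 6600/37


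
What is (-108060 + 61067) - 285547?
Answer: -332540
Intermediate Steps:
(-108060 + 61067) - 285547 = -46993 - 285547 = -332540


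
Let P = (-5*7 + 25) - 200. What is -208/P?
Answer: 104/105 ≈ 0.99048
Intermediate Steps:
P = -210 (P = (-35 + 25) - 200 = -10 - 200 = -210)
-208/P = -208/(-210) = -208*(-1/210) = 104/105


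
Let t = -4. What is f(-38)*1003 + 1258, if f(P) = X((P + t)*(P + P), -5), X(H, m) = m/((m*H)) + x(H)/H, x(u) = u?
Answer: 7218115/3192 ≈ 2261.3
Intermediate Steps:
X(H, m) = 1 + 1/H (X(H, m) = m/((m*H)) + H/H = m/((H*m)) + 1 = m*(1/(H*m)) + 1 = 1/H + 1 = 1 + 1/H)
f(P) = (1 + 2*P*(-4 + P))/(2*P*(-4 + P)) (f(P) = (1 + (P - 4)*(P + P))/(((P - 4)*(P + P))) = (1 + (-4 + P)*(2*P))/(((-4 + P)*(2*P))) = (1 + 2*P*(-4 + P))/((2*P*(-4 + P))) = (1/(2*P*(-4 + P)))*(1 + 2*P*(-4 + P)) = (1 + 2*P*(-4 + P))/(2*P*(-4 + P)))
f(-38)*1003 + 1258 = ((½ - 38*(-4 - 38))/((-38)*(-4 - 38)))*1003 + 1258 = -1/38*(½ - 38*(-42))/(-42)*1003 + 1258 = -1/38*(-1/42)*(½ + 1596)*1003 + 1258 = -1/38*(-1/42)*3193/2*1003 + 1258 = (3193/3192)*1003 + 1258 = 3202579/3192 + 1258 = 7218115/3192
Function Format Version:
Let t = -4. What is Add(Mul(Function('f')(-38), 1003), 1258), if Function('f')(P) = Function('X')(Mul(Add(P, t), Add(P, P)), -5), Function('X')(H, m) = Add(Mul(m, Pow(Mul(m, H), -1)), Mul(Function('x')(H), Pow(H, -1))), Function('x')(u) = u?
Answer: Rational(7218115, 3192) ≈ 2261.3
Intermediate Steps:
Function('X')(H, m) = Add(1, Pow(H, -1)) (Function('X')(H, m) = Add(Mul(m, Pow(Mul(m, H), -1)), Mul(H, Pow(H, -1))) = Add(Mul(m, Pow(Mul(H, m), -1)), 1) = Add(Mul(m, Mul(Pow(H, -1), Pow(m, -1))), 1) = Add(Pow(H, -1), 1) = Add(1, Pow(H, -1)))
Function('f')(P) = Mul(Rational(1, 2), Pow(P, -1), Pow(Add(-4, P), -1), Add(1, Mul(2, P, Add(-4, P)))) (Function('f')(P) = Mul(Pow(Mul(Add(P, -4), Add(P, P)), -1), Add(1, Mul(Add(P, -4), Add(P, P)))) = Mul(Pow(Mul(Add(-4, P), Mul(2, P)), -1), Add(1, Mul(Add(-4, P), Mul(2, P)))) = Mul(Pow(Mul(2, P, Add(-4, P)), -1), Add(1, Mul(2, P, Add(-4, P)))) = Mul(Mul(Rational(1, 2), Pow(P, -1), Pow(Add(-4, P), -1)), Add(1, Mul(2, P, Add(-4, P)))) = Mul(Rational(1, 2), Pow(P, -1), Pow(Add(-4, P), -1), Add(1, Mul(2, P, Add(-4, P)))))
Add(Mul(Function('f')(-38), 1003), 1258) = Add(Mul(Mul(Pow(-38, -1), Pow(Add(-4, -38), -1), Add(Rational(1, 2), Mul(-38, Add(-4, -38)))), 1003), 1258) = Add(Mul(Mul(Rational(-1, 38), Pow(-42, -1), Add(Rational(1, 2), Mul(-38, -42))), 1003), 1258) = Add(Mul(Mul(Rational(-1, 38), Rational(-1, 42), Add(Rational(1, 2), 1596)), 1003), 1258) = Add(Mul(Mul(Rational(-1, 38), Rational(-1, 42), Rational(3193, 2)), 1003), 1258) = Add(Mul(Rational(3193, 3192), 1003), 1258) = Add(Rational(3202579, 3192), 1258) = Rational(7218115, 3192)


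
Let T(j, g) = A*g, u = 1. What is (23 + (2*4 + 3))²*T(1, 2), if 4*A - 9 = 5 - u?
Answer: 7514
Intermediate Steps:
A = 13/4 (A = 9/4 + (5 - 1*1)/4 = 9/4 + (5 - 1)/4 = 9/4 + (¼)*4 = 9/4 + 1 = 13/4 ≈ 3.2500)
T(j, g) = 13*g/4
(23 + (2*4 + 3))²*T(1, 2) = (23 + (2*4 + 3))²*((13/4)*2) = (23 + (8 + 3))²*(13/2) = (23 + 11)²*(13/2) = 34²*(13/2) = 1156*(13/2) = 7514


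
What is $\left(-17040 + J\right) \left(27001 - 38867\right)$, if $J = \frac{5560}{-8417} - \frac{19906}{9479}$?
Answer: $\frac{16134820468593892}{79784743} \approx 2.0223 \cdot 10^{8}$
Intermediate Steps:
$J = - \frac{220252042}{79784743}$ ($J = 5560 \left(- \frac{1}{8417}\right) - \frac{19906}{9479} = - \frac{5560}{8417} - \frac{19906}{9479} = - \frac{220252042}{79784743} \approx -2.7606$)
$\left(-17040 + J\right) \left(27001 - 38867\right) = \left(-17040 - \frac{220252042}{79784743}\right) \left(27001 - 38867\right) = \left(- \frac{1359752272762}{79784743}\right) \left(-11866\right) = \frac{16134820468593892}{79784743}$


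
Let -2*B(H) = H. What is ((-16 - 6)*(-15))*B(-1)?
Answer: 165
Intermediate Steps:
B(H) = -H/2
((-16 - 6)*(-15))*B(-1) = ((-16 - 6)*(-15))*(-½*(-1)) = -22*(-15)*(½) = 330*(½) = 165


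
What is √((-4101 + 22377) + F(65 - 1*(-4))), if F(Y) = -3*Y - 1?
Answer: 2*√4517 ≈ 134.42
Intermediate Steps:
F(Y) = -1 - 3*Y
√((-4101 + 22377) + F(65 - 1*(-4))) = √((-4101 + 22377) + (-1 - 3*(65 - 1*(-4)))) = √(18276 + (-1 - 3*(65 + 4))) = √(18276 + (-1 - 3*69)) = √(18276 + (-1 - 207)) = √(18276 - 208) = √18068 = 2*√4517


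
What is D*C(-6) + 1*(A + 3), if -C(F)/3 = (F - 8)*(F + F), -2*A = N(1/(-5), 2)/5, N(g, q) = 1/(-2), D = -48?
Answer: 483901/20 ≈ 24195.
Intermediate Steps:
N(g, q) = -½
A = 1/20 (A = -(-1)/(4*5) = -½*(-⅒) = 1/20 ≈ 0.050000)
C(F) = -6*F*(-8 + F) (C(F) = -3*(F - 8)*(F + F) = -3*(-8 + F)*2*F = -6*F*(-8 + F))
D*C(-6) + 1*(A + 3) = -288*(-6)*(8 - 1*(-6)) + 1*(1/20 + 3) = -288*(-6)*(8 + 6) + 1*(61/20) = -288*(-6)*14 + 61/20 = -48*(-504) + 61/20 = 24192 + 61/20 = 483901/20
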